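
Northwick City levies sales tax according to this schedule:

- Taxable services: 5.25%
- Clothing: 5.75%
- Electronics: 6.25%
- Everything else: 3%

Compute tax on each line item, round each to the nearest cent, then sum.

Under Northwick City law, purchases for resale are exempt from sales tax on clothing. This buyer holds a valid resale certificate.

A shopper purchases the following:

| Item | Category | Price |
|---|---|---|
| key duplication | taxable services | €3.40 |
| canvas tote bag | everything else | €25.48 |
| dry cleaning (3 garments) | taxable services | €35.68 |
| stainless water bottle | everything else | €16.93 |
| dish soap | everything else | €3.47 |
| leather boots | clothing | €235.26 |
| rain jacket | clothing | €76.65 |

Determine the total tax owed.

€3.42

Key duplication €3.40: taxable services → 5.25% → €0.18
Canvas tote bag €25.48: everything else → 3% → €0.76
Dry cleaning (3 garments) €35.68: taxable services → 5.25% → €1.87
Stainless water bottle €16.93: everything else → 3% → €0.51
Dish soap €3.47: everything else → 3% → €0.10
Leather boots €235.26: clothing, buyer-exempt → 0% → €0.00
Rain jacket €76.65: clothing, buyer-exempt → 0% → €0.00
Total tax = €0.18 + €0.76 + €1.87 + €0.51 + €0.10 = €3.42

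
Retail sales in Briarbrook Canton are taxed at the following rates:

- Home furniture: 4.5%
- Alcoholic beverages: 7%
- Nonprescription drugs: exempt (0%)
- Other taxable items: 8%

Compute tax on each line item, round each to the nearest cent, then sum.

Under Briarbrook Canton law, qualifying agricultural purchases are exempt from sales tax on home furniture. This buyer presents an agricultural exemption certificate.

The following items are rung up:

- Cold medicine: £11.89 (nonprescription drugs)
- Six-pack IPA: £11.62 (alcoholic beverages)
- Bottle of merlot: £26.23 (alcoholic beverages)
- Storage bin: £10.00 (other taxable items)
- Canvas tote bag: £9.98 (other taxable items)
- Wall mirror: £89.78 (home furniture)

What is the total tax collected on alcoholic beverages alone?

Six-pack IPA £11.62: alcoholic beverages → 7% → £0.81
Bottle of merlot £26.23: alcoholic beverages → 7% → £1.84
Tax on alcoholic beverages = £0.81 + £1.84 = £2.65

£2.65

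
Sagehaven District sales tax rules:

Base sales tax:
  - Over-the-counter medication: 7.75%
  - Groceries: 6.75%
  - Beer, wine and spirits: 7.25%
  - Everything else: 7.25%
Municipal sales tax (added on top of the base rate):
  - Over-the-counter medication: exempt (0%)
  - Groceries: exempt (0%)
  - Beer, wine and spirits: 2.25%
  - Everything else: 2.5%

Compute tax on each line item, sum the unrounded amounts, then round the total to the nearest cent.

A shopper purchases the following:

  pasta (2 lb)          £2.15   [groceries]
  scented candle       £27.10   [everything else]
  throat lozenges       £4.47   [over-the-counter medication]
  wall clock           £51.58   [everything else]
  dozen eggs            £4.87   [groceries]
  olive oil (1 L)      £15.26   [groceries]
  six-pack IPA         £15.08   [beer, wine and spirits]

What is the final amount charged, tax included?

£131.46

Pasta (2 lb) £2.15: groceries → 6.75% + 0% municipal = 6.75% → £0.145125
Scented candle £27.10: everything else → 7.25% + 2.5% municipal = 9.75% → £2.64225
Throat lozenges £4.47: over-the-counter medication → 7.75% + 0% municipal = 7.75% → £0.346425
Wall clock £51.58: everything else → 7.25% + 2.5% municipal = 9.75% → £5.02905
Dozen eggs £4.87: groceries → 6.75% + 0% municipal = 6.75% → £0.328725
Olive oil (1 L) £15.26: groceries → 6.75% + 0% municipal = 6.75% → £1.03005
Six-pack IPA £15.08: beer, wine and spirits → 7.25% + 2.25% municipal = 9.5% → £1.4326
Subtotal = £120.51; unrounded tax = £10.954225 → £10.95; total due = £131.46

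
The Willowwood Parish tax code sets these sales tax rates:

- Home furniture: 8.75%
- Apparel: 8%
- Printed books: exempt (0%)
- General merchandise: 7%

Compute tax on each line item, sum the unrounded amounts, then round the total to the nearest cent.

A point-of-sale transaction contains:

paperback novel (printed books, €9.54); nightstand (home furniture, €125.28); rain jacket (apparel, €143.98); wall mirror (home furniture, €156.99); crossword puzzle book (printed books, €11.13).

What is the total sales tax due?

€36.22

Paperback novel €9.54: printed books → 0% → €0.00
Nightstand €125.28: home furniture → 8.75% → €10.962
Rain jacket €143.98: apparel → 8% → €11.5184
Wall mirror €156.99: home furniture → 8.75% → €13.736625
Crossword puzzle book €11.13: printed books → 0% → €0.00
Unrounded tax sum = €36.217025 → €36.22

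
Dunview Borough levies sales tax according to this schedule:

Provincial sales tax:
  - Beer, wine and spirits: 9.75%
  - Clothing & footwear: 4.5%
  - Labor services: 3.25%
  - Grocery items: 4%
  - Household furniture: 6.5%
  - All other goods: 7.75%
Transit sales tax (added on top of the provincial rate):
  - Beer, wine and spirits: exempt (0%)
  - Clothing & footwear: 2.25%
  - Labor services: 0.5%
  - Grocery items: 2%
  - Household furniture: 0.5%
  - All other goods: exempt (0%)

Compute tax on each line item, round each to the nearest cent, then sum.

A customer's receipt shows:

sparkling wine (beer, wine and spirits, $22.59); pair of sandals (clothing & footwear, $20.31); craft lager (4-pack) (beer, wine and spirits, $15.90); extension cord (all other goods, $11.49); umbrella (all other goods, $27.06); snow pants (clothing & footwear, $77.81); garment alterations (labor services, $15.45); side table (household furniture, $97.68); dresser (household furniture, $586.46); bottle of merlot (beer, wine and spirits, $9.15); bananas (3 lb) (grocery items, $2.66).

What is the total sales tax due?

$62.88

Sparkling wine $22.59: beer, wine and spirits → 9.75% + 0% transit = 9.75% → $2.20
Pair of sandals $20.31: clothing & footwear → 4.5% + 2.25% transit = 6.75% → $1.37
Craft lager (4-pack) $15.90: beer, wine and spirits → 9.75% + 0% transit = 9.75% → $1.55
Extension cord $11.49: all other goods → 7.75% + 0% transit = 7.75% → $0.89
Umbrella $27.06: all other goods → 7.75% + 0% transit = 7.75% → $2.10
Snow pants $77.81: clothing & footwear → 4.5% + 2.25% transit = 6.75% → $5.25
Garment alterations $15.45: labor services → 3.25% + 0.5% transit = 3.75% → $0.58
Side table $97.68: household furniture → 6.5% + 0.5% transit = 7% → $6.84
Dresser $586.46: household furniture → 6.5% + 0.5% transit = 7% → $41.05
Bottle of merlot $9.15: beer, wine and spirits → 9.75% + 0% transit = 9.75% → $0.89
Bananas (3 lb) $2.66: grocery items → 4% + 2% transit = 6% → $0.16
Total tax = $2.20 + $1.37 + $1.55 + $0.89 + $2.10 + $5.25 + $0.58 + $6.84 + $41.05 + $0.89 + $0.16 = $62.88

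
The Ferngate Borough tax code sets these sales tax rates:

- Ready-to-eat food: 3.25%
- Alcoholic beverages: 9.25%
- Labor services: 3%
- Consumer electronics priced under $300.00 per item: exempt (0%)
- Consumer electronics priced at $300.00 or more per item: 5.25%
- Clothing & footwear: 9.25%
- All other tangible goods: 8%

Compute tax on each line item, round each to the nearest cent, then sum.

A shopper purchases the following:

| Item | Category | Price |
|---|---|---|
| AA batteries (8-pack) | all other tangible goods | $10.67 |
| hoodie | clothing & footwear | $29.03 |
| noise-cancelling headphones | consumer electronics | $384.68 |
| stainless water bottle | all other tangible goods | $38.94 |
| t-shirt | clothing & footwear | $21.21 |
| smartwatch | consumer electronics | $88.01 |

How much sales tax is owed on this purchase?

$28.82

AA batteries (8-pack) $10.67: all other tangible goods → 8% → $0.85
Hoodie $29.03: clothing & footwear → 9.25% → $2.69
Noise-cancelling headphones $384.68: consumer electronics, $300.00 or more → 5.25% → $20.20
Stainless water bottle $38.94: all other tangible goods → 8% → $3.12
T-shirt $21.21: clothing & footwear → 9.25% → $1.96
Smartwatch $88.01: consumer electronics, under $300.00 → 0% → $0.00
Total tax = $0.85 + $2.69 + $20.20 + $3.12 + $1.96 = $28.82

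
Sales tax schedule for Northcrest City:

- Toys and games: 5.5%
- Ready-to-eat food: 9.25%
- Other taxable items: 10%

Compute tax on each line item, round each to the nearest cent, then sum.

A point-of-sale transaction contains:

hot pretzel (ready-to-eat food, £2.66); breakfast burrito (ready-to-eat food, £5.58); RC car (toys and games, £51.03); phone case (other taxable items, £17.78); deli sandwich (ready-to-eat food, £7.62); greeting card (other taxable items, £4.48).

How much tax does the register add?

Hot pretzel £2.66: ready-to-eat food → 9.25% → £0.25
Breakfast burrito £5.58: ready-to-eat food → 9.25% → £0.52
RC car £51.03: toys and games → 5.5% → £2.81
Phone case £17.78: other taxable items → 10% → £1.78
Deli sandwich £7.62: ready-to-eat food → 9.25% → £0.70
Greeting card £4.48: other taxable items → 10% → £0.45
Total tax = £0.25 + £0.52 + £2.81 + £1.78 + £0.70 + £0.45 = £6.51

£6.51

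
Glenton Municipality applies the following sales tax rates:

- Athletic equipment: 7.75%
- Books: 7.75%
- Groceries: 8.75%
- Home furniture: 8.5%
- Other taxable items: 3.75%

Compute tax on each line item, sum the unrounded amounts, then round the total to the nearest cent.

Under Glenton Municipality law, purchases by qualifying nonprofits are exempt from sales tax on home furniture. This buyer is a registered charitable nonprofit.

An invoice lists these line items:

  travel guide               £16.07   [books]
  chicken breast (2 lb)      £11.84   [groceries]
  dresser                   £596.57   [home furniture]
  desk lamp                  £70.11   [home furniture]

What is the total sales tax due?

£2.28

Travel guide £16.07: books → 7.75% → £1.245425
Chicken breast (2 lb) £11.84: groceries → 8.75% → £1.036
Dresser £596.57: home furniture, buyer-exempt → 0% → £0.00
Desk lamp £70.11: home furniture, buyer-exempt → 0% → £0.00
Unrounded tax sum = £2.281425 → £2.28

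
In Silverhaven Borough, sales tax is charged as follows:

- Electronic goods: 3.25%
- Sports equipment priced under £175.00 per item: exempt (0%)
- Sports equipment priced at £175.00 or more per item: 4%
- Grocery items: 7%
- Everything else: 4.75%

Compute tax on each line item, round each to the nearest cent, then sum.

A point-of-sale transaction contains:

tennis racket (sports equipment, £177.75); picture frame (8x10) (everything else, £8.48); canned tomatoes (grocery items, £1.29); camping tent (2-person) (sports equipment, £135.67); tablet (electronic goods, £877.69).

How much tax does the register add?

Tennis racket £177.75: sports equipment, £175.00 or more → 4% → £7.11
Picture frame (8x10) £8.48: everything else → 4.75% → £0.40
Canned tomatoes £1.29: grocery items → 7% → £0.09
Camping tent (2-person) £135.67: sports equipment, under £175.00 → 0% → £0.00
Tablet £877.69: electronic goods → 3.25% → £28.52
Total tax = £7.11 + £0.40 + £0.09 + £28.52 = £36.12

£36.12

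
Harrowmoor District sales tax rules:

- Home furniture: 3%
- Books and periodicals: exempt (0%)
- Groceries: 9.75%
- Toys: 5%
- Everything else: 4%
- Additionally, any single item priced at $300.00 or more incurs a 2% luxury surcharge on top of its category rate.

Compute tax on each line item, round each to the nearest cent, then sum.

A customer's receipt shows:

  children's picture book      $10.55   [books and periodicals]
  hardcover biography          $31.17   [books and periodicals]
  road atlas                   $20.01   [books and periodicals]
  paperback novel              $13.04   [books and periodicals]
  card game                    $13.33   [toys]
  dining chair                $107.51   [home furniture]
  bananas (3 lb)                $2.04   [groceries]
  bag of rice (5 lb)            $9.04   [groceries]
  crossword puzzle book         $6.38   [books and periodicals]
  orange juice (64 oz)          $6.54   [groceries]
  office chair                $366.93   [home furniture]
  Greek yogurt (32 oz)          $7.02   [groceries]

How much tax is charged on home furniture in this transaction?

$21.58

Dining chair $107.51: home furniture → 3% → $3.23
Office chair $366.93: home furniture → 3% + 2% surcharge = 5% → $18.35
Tax on home furniture = $3.23 + $18.35 = $21.58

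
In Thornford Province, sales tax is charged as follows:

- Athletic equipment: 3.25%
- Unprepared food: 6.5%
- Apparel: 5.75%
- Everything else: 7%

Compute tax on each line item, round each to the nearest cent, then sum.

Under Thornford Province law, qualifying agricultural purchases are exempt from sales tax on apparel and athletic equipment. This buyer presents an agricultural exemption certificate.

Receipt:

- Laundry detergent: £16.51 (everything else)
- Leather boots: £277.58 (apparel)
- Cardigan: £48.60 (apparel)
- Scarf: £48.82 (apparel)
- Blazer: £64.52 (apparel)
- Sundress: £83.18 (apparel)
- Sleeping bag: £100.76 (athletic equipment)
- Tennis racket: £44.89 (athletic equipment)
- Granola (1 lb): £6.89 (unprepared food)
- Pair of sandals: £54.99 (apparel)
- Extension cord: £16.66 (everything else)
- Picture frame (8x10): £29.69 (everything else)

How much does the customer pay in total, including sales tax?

£797.95

Laundry detergent £16.51: everything else → 7% → £1.16
Leather boots £277.58: apparel, buyer-exempt → 0% → £0.00
Cardigan £48.60: apparel, buyer-exempt → 0% → £0.00
Scarf £48.82: apparel, buyer-exempt → 0% → £0.00
Blazer £64.52: apparel, buyer-exempt → 0% → £0.00
Sundress £83.18: apparel, buyer-exempt → 0% → £0.00
Sleeping bag £100.76: athletic equipment, buyer-exempt → 0% → £0.00
Tennis racket £44.89: athletic equipment, buyer-exempt → 0% → £0.00
Granola (1 lb) £6.89: unprepared food → 6.5% → £0.45
Pair of sandals £54.99: apparel, buyer-exempt → 0% → £0.00
Extension cord £16.66: everything else → 7% → £1.17
Picture frame (8x10) £29.69: everything else → 7% → £2.08
Subtotal = £793.09; tax = £4.86; total due = £797.95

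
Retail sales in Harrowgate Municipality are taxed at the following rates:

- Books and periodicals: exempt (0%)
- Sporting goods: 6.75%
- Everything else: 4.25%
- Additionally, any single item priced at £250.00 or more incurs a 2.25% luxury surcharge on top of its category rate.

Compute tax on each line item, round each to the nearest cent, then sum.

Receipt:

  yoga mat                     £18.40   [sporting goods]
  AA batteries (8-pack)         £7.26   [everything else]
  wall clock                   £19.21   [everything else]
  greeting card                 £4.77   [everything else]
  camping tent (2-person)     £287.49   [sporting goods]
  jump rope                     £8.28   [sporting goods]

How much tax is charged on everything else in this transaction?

AA batteries (8-pack) £7.26: everything else → 4.25% → £0.31
Wall clock £19.21: everything else → 4.25% → £0.82
Greeting card £4.77: everything else → 4.25% → £0.20
Tax on everything else = £0.31 + £0.82 + £0.20 = £1.33

£1.33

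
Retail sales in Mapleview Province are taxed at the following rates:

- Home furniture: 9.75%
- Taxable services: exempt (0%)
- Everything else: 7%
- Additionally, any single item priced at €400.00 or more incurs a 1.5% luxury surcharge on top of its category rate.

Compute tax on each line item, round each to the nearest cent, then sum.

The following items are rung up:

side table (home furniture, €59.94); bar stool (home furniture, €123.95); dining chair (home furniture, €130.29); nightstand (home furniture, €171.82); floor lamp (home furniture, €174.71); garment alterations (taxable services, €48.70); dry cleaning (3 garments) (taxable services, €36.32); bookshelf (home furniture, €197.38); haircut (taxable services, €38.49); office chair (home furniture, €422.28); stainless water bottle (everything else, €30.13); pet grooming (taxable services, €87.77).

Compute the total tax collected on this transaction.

Side table €59.94: home furniture → 9.75% → €5.84
Bar stool €123.95: home furniture → 9.75% → €12.09
Dining chair €130.29: home furniture → 9.75% → €12.70
Nightstand €171.82: home furniture → 9.75% → €16.75
Floor lamp €174.71: home furniture → 9.75% → €17.03
Garment alterations €48.70: taxable services → 0% → €0.00
Dry cleaning (3 garments) €36.32: taxable services → 0% → €0.00
Bookshelf €197.38: home furniture → 9.75% → €19.24
Haircut €38.49: taxable services → 0% → €0.00
Office chair €422.28: home furniture → 9.75% + 1.5% surcharge = 11.25% → €47.51
Stainless water bottle €30.13: everything else → 7% → €2.11
Pet grooming €87.77: taxable services → 0% → €0.00
Total tax = €5.84 + €12.09 + €12.70 + €16.75 + €17.03 + €19.24 + €47.51 + €2.11 = €133.27

€133.27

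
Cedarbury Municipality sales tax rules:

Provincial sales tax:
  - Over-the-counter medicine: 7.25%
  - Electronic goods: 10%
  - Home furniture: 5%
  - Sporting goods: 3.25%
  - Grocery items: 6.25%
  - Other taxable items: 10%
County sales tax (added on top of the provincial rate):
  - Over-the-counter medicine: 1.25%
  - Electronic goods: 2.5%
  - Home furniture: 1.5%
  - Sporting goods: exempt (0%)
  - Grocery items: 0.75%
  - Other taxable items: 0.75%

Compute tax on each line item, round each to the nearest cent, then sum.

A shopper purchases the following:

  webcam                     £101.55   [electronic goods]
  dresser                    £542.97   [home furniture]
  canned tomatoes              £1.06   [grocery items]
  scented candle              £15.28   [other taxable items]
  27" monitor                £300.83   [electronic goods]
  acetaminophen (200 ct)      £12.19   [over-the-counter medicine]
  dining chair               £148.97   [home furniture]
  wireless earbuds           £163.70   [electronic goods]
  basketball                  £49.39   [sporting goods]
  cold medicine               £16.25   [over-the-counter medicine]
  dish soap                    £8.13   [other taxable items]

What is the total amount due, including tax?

£1482.65

Webcam £101.55: electronic goods → 10% + 2.5% county = 12.5% → £12.69
Dresser £542.97: home furniture → 5% + 1.5% county = 6.5% → £35.29
Canned tomatoes £1.06: grocery items → 6.25% + 0.75% county = 7% → £0.07
Scented candle £15.28: other taxable items → 10% + 0.75% county = 10.75% → £1.64
27" monitor £300.83: electronic goods → 10% + 2.5% county = 12.5% → £37.60
Acetaminophen (200 ct) £12.19: over-the-counter medicine → 7.25% + 1.25% county = 8.5% → £1.04
Dining chair £148.97: home furniture → 5% + 1.5% county = 6.5% → £9.68
Wireless earbuds £163.70: electronic goods → 10% + 2.5% county = 12.5% → £20.46
Basketball £49.39: sporting goods → 3.25% + 0% county = 3.25% → £1.61
Cold medicine £16.25: over-the-counter medicine → 7.25% + 1.25% county = 8.5% → £1.38
Dish soap £8.13: other taxable items → 10% + 0.75% county = 10.75% → £0.87
Subtotal = £1360.32; tax = £122.33; total due = £1482.65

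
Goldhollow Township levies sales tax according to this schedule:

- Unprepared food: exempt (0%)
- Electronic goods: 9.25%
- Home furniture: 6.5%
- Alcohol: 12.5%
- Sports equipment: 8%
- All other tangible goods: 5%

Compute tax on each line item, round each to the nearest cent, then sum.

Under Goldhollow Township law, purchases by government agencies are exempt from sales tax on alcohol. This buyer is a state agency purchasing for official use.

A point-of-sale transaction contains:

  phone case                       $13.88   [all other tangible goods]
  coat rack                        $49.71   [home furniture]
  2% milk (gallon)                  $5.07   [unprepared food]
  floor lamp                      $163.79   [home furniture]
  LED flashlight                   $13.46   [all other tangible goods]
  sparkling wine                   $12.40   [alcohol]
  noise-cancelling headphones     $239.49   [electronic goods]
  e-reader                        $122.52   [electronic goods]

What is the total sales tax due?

Phone case $13.88: all other tangible goods → 5% → $0.69
Coat rack $49.71: home furniture → 6.5% → $3.23
2% milk (gallon) $5.07: unprepared food → 0% → $0.00
Floor lamp $163.79: home furniture → 6.5% → $10.65
LED flashlight $13.46: all other tangible goods → 5% → $0.67
Sparkling wine $12.40: alcohol, buyer-exempt → 0% → $0.00
Noise-cancelling headphones $239.49: electronic goods → 9.25% → $22.15
E-reader $122.52: electronic goods → 9.25% → $11.33
Total tax = $0.69 + $3.23 + $10.65 + $0.67 + $22.15 + $11.33 = $48.72

$48.72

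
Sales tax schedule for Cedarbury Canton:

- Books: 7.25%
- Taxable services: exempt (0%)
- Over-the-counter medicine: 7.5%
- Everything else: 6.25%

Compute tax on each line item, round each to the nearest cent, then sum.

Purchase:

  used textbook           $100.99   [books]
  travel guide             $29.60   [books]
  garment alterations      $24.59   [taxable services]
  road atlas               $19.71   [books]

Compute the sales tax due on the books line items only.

Used textbook $100.99: books → 7.25% → $7.32
Travel guide $29.60: books → 7.25% → $2.15
Road atlas $19.71: books → 7.25% → $1.43
Tax on books = $7.32 + $2.15 + $1.43 = $10.90

$10.90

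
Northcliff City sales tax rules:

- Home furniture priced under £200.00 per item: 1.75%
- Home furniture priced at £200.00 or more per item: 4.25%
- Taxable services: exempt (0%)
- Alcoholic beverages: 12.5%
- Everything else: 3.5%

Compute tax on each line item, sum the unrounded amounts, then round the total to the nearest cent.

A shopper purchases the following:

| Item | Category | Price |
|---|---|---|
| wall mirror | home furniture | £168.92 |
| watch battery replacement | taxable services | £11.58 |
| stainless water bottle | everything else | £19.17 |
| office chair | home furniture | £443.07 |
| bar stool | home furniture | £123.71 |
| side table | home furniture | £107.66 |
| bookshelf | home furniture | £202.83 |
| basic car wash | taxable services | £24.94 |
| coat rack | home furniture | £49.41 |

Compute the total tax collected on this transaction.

£35.99

Wall mirror £168.92: home furniture, under £200.00 → 1.75% → £2.9561
Watch battery replacement £11.58: taxable services → 0% → £0.00
Stainless water bottle £19.17: everything else → 3.5% → £0.67095
Office chair £443.07: home furniture, £200.00 or more → 4.25% → £18.830475
Bar stool £123.71: home furniture, under £200.00 → 1.75% → £2.164925
Side table £107.66: home furniture, under £200.00 → 1.75% → £1.88405
Bookshelf £202.83: home furniture, £200.00 or more → 4.25% → £8.620275
Basic car wash £24.94: taxable services → 0% → £0.00
Coat rack £49.41: home furniture, under £200.00 → 1.75% → £0.864675
Unrounded tax sum = £35.99145 → £35.99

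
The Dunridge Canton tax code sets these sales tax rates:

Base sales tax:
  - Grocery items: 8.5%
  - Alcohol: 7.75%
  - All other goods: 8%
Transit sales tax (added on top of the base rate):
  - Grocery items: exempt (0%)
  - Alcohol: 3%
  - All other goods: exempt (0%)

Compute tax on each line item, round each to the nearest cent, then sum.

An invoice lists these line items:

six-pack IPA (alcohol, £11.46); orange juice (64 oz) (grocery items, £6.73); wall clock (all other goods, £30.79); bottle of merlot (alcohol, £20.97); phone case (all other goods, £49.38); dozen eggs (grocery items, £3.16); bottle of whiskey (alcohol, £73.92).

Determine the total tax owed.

£18.68

Six-pack IPA £11.46: alcohol → 7.75% + 3% transit = 10.75% → £1.23
Orange juice (64 oz) £6.73: grocery items → 8.5% + 0% transit = 8.5% → £0.57
Wall clock £30.79: all other goods → 8% + 0% transit = 8% → £2.46
Bottle of merlot £20.97: alcohol → 7.75% + 3% transit = 10.75% → £2.25
Phone case £49.38: all other goods → 8% + 0% transit = 8% → £3.95
Dozen eggs £3.16: grocery items → 8.5% + 0% transit = 8.5% → £0.27
Bottle of whiskey £73.92: alcohol → 7.75% + 3% transit = 10.75% → £7.95
Total tax = £1.23 + £0.57 + £2.46 + £2.25 + £3.95 + £0.27 + £7.95 = £18.68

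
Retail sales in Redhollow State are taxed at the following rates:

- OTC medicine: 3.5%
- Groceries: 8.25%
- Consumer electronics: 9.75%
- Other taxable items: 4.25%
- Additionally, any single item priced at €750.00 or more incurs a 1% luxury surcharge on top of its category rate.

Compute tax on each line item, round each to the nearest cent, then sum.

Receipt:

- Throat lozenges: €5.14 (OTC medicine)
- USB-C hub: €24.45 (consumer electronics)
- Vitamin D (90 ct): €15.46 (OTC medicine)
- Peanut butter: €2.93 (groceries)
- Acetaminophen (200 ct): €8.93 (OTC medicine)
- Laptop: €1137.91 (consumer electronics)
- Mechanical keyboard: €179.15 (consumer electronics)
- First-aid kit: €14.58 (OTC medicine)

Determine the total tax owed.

Throat lozenges €5.14: OTC medicine → 3.5% → €0.18
USB-C hub €24.45: consumer electronics → 9.75% → €2.38
Vitamin D (90 ct) €15.46: OTC medicine → 3.5% → €0.54
Peanut butter €2.93: groceries → 8.25% → €0.24
Acetaminophen (200 ct) €8.93: OTC medicine → 3.5% → €0.31
Laptop €1137.91: consumer electronics → 9.75% + 1% surcharge = 10.75% → €122.33
Mechanical keyboard €179.15: consumer electronics → 9.75% → €17.47
First-aid kit €14.58: OTC medicine → 3.5% → €0.51
Total tax = €0.18 + €2.38 + €0.54 + €0.24 + €0.31 + €122.33 + €17.47 + €0.51 = €143.96

€143.96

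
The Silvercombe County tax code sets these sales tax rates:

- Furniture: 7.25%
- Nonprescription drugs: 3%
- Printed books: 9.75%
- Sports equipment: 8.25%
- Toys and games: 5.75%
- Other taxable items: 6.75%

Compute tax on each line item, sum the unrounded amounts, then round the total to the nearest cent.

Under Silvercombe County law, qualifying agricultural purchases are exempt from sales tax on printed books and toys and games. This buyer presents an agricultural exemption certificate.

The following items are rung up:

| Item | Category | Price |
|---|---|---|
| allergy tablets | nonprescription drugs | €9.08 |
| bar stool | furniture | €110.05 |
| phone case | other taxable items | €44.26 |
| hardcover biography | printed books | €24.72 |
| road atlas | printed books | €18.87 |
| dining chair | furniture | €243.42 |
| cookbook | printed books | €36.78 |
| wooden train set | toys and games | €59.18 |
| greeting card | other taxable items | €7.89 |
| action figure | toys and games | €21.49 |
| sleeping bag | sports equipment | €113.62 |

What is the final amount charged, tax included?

€728.15

Allergy tablets €9.08: nonprescription drugs → 3% → €0.2724
Bar stool €110.05: furniture → 7.25% → €7.978625
Phone case €44.26: other taxable items → 6.75% → €2.98755
Hardcover biography €24.72: printed books, buyer-exempt → 0% → €0.00
Road atlas €18.87: printed books, buyer-exempt → 0% → €0.00
Dining chair €243.42: furniture → 7.25% → €17.64795
Cookbook €36.78: printed books, buyer-exempt → 0% → €0.00
Wooden train set €59.18: toys and games, buyer-exempt → 0% → €0.00
Greeting card €7.89: other taxable items → 6.75% → €0.532575
Action figure €21.49: toys and games, buyer-exempt → 0% → €0.00
Sleeping bag €113.62: sports equipment → 8.25% → €9.37365
Subtotal = €689.36; unrounded tax = €38.79275 → €38.79; total due = €728.15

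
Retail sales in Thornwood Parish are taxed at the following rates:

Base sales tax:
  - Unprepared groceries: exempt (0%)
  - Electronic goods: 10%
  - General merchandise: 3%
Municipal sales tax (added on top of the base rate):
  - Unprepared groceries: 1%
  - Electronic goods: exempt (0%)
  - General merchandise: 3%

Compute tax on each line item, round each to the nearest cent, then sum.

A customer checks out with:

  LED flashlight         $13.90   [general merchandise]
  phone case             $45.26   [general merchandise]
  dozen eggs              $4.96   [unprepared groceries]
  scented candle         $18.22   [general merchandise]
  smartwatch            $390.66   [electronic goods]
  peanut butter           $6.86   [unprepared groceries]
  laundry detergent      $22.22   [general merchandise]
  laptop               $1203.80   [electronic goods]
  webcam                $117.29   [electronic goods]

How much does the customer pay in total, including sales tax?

$2000.44

LED flashlight $13.90: general merchandise → 3% + 3% municipal = 6% → $0.83
Phone case $45.26: general merchandise → 3% + 3% municipal = 6% → $2.72
Dozen eggs $4.96: unprepared groceries → 0% + 1% municipal = 1% → $0.05
Scented candle $18.22: general merchandise → 3% + 3% municipal = 6% → $1.09
Smartwatch $390.66: electronic goods → 10% + 0% municipal = 10% → $39.07
Peanut butter $6.86: unprepared groceries → 0% + 1% municipal = 1% → $0.07
Laundry detergent $22.22: general merchandise → 3% + 3% municipal = 6% → $1.33
Laptop $1203.80: electronic goods → 10% + 0% municipal = 10% → $120.38
Webcam $117.29: electronic goods → 10% + 0% municipal = 10% → $11.73
Subtotal = $1823.17; tax = $177.27; total due = $2000.44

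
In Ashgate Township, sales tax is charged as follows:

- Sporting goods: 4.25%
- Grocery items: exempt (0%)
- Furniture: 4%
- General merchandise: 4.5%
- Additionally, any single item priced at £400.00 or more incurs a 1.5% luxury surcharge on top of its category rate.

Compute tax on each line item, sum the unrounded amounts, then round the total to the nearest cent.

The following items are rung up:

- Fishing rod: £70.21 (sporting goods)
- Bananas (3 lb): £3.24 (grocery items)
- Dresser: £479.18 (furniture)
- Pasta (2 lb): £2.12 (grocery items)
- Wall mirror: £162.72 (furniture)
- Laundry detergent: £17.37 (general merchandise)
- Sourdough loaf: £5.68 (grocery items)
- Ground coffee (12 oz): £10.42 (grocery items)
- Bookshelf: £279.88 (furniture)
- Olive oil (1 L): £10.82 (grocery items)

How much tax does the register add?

£47.82

Fishing rod £70.21: sporting goods → 4.25% → £2.983925
Bananas (3 lb) £3.24: grocery items → 0% → £0.00
Dresser £479.18: furniture → 4% + 1.5% surcharge = 5.5% → £26.3549
Pasta (2 lb) £2.12: grocery items → 0% → £0.00
Wall mirror £162.72: furniture → 4% → £6.5088
Laundry detergent £17.37: general merchandise → 4.5% → £0.78165
Sourdough loaf £5.68: grocery items → 0% → £0.00
Ground coffee (12 oz) £10.42: grocery items → 0% → £0.00
Bookshelf £279.88: furniture → 4% → £11.1952
Olive oil (1 L) £10.82: grocery items → 0% → £0.00
Unrounded tax sum = £47.824475 → £47.82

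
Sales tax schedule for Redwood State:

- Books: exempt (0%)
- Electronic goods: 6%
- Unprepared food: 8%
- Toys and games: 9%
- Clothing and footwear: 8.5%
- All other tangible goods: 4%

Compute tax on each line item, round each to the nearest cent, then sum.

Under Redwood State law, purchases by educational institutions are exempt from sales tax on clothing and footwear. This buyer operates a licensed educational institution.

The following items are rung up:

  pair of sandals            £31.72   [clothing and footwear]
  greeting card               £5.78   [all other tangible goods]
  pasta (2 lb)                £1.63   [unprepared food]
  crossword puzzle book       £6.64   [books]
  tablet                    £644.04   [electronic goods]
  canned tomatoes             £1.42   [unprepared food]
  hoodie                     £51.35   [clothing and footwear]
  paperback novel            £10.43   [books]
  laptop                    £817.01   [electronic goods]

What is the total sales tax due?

£88.13

Pair of sandals £31.72: clothing and footwear, buyer-exempt → 0% → £0.00
Greeting card £5.78: all other tangible goods → 4% → £0.23
Pasta (2 lb) £1.63: unprepared food → 8% → £0.13
Crossword puzzle book £6.64: books → 0% → £0.00
Tablet £644.04: electronic goods → 6% → £38.64
Canned tomatoes £1.42: unprepared food → 8% → £0.11
Hoodie £51.35: clothing and footwear, buyer-exempt → 0% → £0.00
Paperback novel £10.43: books → 0% → £0.00
Laptop £817.01: electronic goods → 6% → £49.02
Total tax = £0.23 + £0.13 + £38.64 + £0.11 + £49.02 = £88.13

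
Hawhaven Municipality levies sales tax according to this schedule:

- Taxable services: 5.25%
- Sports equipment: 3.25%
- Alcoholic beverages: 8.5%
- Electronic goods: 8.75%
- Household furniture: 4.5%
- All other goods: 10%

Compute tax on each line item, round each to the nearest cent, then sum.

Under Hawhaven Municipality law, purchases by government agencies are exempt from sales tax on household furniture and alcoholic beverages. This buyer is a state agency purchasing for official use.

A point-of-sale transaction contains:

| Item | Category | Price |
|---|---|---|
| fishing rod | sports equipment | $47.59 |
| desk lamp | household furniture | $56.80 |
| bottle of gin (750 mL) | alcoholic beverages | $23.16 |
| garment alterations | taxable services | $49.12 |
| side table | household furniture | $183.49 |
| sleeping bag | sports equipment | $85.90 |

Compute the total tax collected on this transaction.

Fishing rod $47.59: sports equipment → 3.25% → $1.55
Desk lamp $56.80: household furniture, buyer-exempt → 0% → $0.00
Bottle of gin (750 mL) $23.16: alcoholic beverages, buyer-exempt → 0% → $0.00
Garment alterations $49.12: taxable services → 5.25% → $2.58
Side table $183.49: household furniture, buyer-exempt → 0% → $0.00
Sleeping bag $85.90: sports equipment → 3.25% → $2.79
Total tax = $1.55 + $2.58 + $2.79 = $6.92

$6.92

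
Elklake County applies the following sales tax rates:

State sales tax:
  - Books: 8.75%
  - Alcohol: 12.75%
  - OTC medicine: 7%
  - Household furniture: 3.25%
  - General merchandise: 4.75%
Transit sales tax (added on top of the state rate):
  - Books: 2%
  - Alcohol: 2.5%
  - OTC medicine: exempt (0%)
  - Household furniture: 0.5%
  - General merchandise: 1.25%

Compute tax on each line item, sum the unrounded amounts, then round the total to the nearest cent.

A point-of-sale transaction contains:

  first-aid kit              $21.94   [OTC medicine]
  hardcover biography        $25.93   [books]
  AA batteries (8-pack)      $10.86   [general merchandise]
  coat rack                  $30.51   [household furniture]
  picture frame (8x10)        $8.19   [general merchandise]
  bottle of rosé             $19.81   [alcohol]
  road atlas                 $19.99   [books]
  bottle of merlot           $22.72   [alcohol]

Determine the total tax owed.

$15.25

First-aid kit $21.94: OTC medicine → 7% + 0% transit = 7% → $1.5358
Hardcover biography $25.93: books → 8.75% + 2% transit = 10.75% → $2.787475
AA batteries (8-pack) $10.86: general merchandise → 4.75% + 1.25% transit = 6% → $0.6516
Coat rack $30.51: household furniture → 3.25% + 0.5% transit = 3.75% → $1.144125
Picture frame (8x10) $8.19: general merchandise → 4.75% + 1.25% transit = 6% → $0.4914
Bottle of rosé $19.81: alcohol → 12.75% + 2.5% transit = 15.25% → $3.021025
Road atlas $19.99: books → 8.75% + 2% transit = 10.75% → $2.148925
Bottle of merlot $22.72: alcohol → 12.75% + 2.5% transit = 15.25% → $3.4648
Unrounded tax sum = $15.24515 → $15.25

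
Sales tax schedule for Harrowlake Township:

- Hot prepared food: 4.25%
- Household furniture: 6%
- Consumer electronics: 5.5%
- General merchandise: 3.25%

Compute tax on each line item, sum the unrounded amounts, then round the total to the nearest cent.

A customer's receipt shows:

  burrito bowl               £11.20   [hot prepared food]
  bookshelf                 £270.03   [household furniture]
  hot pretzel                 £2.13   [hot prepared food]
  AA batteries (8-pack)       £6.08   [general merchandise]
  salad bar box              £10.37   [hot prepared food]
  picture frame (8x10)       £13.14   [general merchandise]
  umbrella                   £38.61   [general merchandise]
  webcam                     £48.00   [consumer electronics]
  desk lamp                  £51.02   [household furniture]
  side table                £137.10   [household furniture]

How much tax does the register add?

£33.02

Burrito bowl £11.20: hot prepared food → 4.25% → £0.476
Bookshelf £270.03: household furniture → 6% → £16.2018
Hot pretzel £2.13: hot prepared food → 4.25% → £0.090525
AA batteries (8-pack) £6.08: general merchandise → 3.25% → £0.1976
Salad bar box £10.37: hot prepared food → 4.25% → £0.440725
Picture frame (8x10) £13.14: general merchandise → 3.25% → £0.42705
Umbrella £38.61: general merchandise → 3.25% → £1.254825
Webcam £48.00: consumer electronics → 5.5% → £2.64
Desk lamp £51.02: household furniture → 6% → £3.0612
Side table £137.10: household furniture → 6% → £8.226
Unrounded tax sum = £33.015725 → £33.02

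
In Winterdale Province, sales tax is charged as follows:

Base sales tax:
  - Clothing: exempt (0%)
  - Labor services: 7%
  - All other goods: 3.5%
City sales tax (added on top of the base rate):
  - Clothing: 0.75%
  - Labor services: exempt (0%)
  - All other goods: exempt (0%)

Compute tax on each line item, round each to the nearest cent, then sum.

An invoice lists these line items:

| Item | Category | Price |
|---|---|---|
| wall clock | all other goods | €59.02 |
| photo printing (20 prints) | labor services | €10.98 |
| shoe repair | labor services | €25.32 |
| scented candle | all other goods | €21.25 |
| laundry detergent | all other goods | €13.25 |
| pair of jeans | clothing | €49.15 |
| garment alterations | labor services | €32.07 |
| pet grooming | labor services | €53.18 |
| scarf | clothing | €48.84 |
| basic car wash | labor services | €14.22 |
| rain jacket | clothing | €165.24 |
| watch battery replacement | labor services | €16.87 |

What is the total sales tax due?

€15.93

Wall clock €59.02: all other goods → 3.5% + 0% city = 3.5% → €2.07
Photo printing (20 prints) €10.98: labor services → 7% + 0% city = 7% → €0.77
Shoe repair €25.32: labor services → 7% + 0% city = 7% → €1.77
Scented candle €21.25: all other goods → 3.5% + 0% city = 3.5% → €0.74
Laundry detergent €13.25: all other goods → 3.5% + 0% city = 3.5% → €0.46
Pair of jeans €49.15: clothing → 0% + 0.75% city = 0.75% → €0.37
Garment alterations €32.07: labor services → 7% + 0% city = 7% → €2.24
Pet grooming €53.18: labor services → 7% + 0% city = 7% → €3.72
Scarf €48.84: clothing → 0% + 0.75% city = 0.75% → €0.37
Basic car wash €14.22: labor services → 7% + 0% city = 7% → €1.00
Rain jacket €165.24: clothing → 0% + 0.75% city = 0.75% → €1.24
Watch battery replacement €16.87: labor services → 7% + 0% city = 7% → €1.18
Total tax = €2.07 + €0.77 + €1.77 + €0.74 + €0.46 + €0.37 + €2.24 + €3.72 + €0.37 + €1.00 + €1.24 + €1.18 = €15.93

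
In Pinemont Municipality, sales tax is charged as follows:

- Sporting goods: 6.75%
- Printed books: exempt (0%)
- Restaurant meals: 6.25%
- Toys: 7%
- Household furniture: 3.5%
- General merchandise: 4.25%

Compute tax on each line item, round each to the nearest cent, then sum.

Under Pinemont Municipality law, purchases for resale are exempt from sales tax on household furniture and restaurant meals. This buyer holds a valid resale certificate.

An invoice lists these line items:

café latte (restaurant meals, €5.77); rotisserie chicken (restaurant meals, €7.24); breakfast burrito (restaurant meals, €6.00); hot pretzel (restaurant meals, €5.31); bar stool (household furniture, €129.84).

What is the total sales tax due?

€0.00

Café latte €5.77: restaurant meals, buyer-exempt → 0% → €0.00
Rotisserie chicken €7.24: restaurant meals, buyer-exempt → 0% → €0.00
Breakfast burrito €6.00: restaurant meals, buyer-exempt → 0% → €0.00
Hot pretzel €5.31: restaurant meals, buyer-exempt → 0% → €0.00
Bar stool €129.84: household furniture, buyer-exempt → 0% → €0.00
Total tax = €0.00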